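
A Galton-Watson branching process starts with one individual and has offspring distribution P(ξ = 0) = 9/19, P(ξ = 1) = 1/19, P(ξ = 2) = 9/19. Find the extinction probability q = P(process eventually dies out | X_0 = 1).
q = 1

Mean offspring μ = 0·9/19 + 1·1/19 + 2·9/19 = 1 ≤ 1. For μ ≤ 1 with offspring not concentrated at 1, the Galton-Watson process goes extinct almost surely, so q = 1.
(Algebraic check: The pgf is f(s) = 9/19 + 1/19·s + 9/19·s². The extinction probability q is the smallest fixed point of f in [0, 1]. Setting s = f(s):
  9/19·s² + (1/19 − 1)·s + 9/19 = 0
  9/19·s² − (9/19 + 9/19)·s + 9/19 = 0
which factors as (s − 1)·(9/19·s − 9/19) = 0, giving roots s = 1 and s = (9/19)/(9/19) = 1. Since 1 ≥ 1, the smallest root in [0, 1] is s = 1.)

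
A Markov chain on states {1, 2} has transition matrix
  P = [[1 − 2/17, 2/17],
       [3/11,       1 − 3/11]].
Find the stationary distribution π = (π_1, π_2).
π_1 = 51/73, π_2 = 22/73

Solve πP = π with π_1 + π_2 = 1. From πP = π: π_1 · (1 − 2/17) + π_2 · 3/11 = π_1 ⇒ π_2 · 3/11 = π_1 · 2/17 ⇒ π_2/π_1 = (2/17)/(3/11) = 22/51. Together with π_1 + π_2 = 1:
  π_1 = (3/11)/(2/17 + 3/11) = (3/11)/(73/187) = 51/73,
  π_2 = (2/17)/(2/17 + 3/11) = (2/17)/(73/187) = 22/73.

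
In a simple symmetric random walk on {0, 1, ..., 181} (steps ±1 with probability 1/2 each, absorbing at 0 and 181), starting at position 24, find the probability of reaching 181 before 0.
P(hit 181 before 0) = 24/181

Let u_k = P(hit 181 before 0 | start at k). Then u_0 = 0, u_181 = 1, and u_k = u_{k-1}/2 + u_{k+1}/2 for 1 ≤ k ≤ 180. This harmonic recurrence is solved by u_k = k/181, giving u_24 = 24/181.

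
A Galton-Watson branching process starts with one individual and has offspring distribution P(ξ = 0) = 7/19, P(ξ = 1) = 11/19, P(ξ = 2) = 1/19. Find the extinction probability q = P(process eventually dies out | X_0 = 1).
q = 1

Mean offspring μ = 0·7/19 + 1·11/19 + 2·1/19 = 13/19 ≤ 1. For μ ≤ 1 with offspring not concentrated at 1, the Galton-Watson process goes extinct almost surely, so q = 1.
(Algebraic check: The pgf is f(s) = 7/19 + 11/19·s + 1/19·s². The extinction probability q is the smallest fixed point of f in [0, 1]. Setting s = f(s):
  1/19·s² + (11/19 − 1)·s + 7/19 = 0
  1/19·s² − (7/19 + 1/19)·s + 7/19 = 0
which factors as (s − 1)·(1/19·s − 7/19) = 0, giving roots s = 1 and s = (7/19)/(1/19) = 7. Since 7 ≥ 1, the smallest root in [0, 1] is s = 1.)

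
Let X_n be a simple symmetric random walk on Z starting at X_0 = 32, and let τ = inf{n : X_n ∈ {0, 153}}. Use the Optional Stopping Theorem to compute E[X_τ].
E[X_τ] = 32

X_n is a martingale and τ is a bounded-mean stopping time (indeed τ is finite a.s. with bounded expectation since the walk is in a bounded region). By the OST, E[X_τ] = E[X_0] = 32. Equivalently: E[X_τ] = 153 · P(hit 153 first) + 0 · P(hit 0 first) = 153 · (32/153) = 32.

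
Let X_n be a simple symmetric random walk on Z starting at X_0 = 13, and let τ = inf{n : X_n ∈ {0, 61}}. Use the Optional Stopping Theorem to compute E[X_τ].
E[X_τ] = 13

X_n is a martingale and τ is a bounded-mean stopping time (indeed τ is finite a.s. with bounded expectation since the walk is in a bounded region). By the OST, E[X_τ] = E[X_0] = 13. Equivalently: E[X_τ] = 61 · P(hit 61 first) + 0 · P(hit 0 first) = 61 · (13/61) = 13.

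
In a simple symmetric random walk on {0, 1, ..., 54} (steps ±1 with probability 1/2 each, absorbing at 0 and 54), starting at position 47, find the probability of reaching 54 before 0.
P(hit 54 before 0) = 47/54

Let u_k = P(hit 54 before 0 | start at k). Then u_0 = 0, u_54 = 1, and u_k = u_{k-1}/2 + u_{k+1}/2 for 1 ≤ k ≤ 53. This harmonic recurrence is solved by u_k = k/54, giving u_47 = 47/54.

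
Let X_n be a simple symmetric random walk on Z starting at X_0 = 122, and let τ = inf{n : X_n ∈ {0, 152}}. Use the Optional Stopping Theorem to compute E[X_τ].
E[X_τ] = 122

X_n is a martingale and τ is a bounded-mean stopping time (indeed τ is finite a.s. with bounded expectation since the walk is in a bounded region). By the OST, E[X_τ] = E[X_0] = 122. Equivalently: E[X_τ] = 152 · P(hit 152 first) + 0 · P(hit 0 first) = 152 · (122/152) = 122.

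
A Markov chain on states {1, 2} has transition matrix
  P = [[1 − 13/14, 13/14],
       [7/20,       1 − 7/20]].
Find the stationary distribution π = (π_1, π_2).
π_1 = 49/179, π_2 = 130/179

Solve πP = π with π_1 + π_2 = 1. From πP = π: π_1 · (1 − 13/14) + π_2 · 7/20 = π_1 ⇒ π_2 · 7/20 = π_1 · 13/14 ⇒ π_2/π_1 = (13/14)/(7/20) = 130/49. Together with π_1 + π_2 = 1:
  π_1 = (7/20)/(13/14 + 7/20) = (7/20)/(179/140) = 49/179,
  π_2 = (13/14)/(13/14 + 7/20) = (13/14)/(179/140) = 130/179.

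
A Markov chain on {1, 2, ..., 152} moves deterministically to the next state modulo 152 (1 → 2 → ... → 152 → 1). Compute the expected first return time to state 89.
E[T_89 | X_0 = 89] = 152

The chain cycles deterministically, so starting at state 89 it returns in exactly 152 steps. Equivalently, the stationary distribution is uniform π_j = 1/152 for every state j, so by Kac's formula E[T_89] = 1/π_89 = 152.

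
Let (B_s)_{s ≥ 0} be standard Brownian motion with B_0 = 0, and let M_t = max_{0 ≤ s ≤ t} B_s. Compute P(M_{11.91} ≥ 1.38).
P(M_{11.91} ≥ 1.38) = 2·P(B_{11.91} ≥ 1.38) = 2(1 − Φ(1.38/√11.91)) ≈ 0.6892

By the reflection principle for Brownian motion, P(M_t ≥ a) = 2 · P(B_t ≥ a) for a ≥ 0. Since B_t ~ N(0, t), P(B_t ≥ 1.38) = 1 − Φ(1.38/√t) = 1 − Φ(1.38/√11.91) = 1 − Φ(0.3999). So
  P(M_{11.91} ≥ 1.38) = 2(1 − Φ(0.3999)) ≈ 0.6892.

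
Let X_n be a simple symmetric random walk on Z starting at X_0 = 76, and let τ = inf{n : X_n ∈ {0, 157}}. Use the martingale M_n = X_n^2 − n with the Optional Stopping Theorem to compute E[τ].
E[τ] = 6156

M_n = X_n^2 − n is a martingale (since E[X_{n+1}^2 | F_n] = X_n^2 + 1). By OST (τ has finite mean in a bounded region), E[M_τ] = E[M_0] = X_0^2 − 0 = 76^2 = 5776. Also E[M_τ] = E[X_τ^2] − E[τ]. The walk exits at 0 or 157, with P(hit 157 first) = 76/157, so E[X_τ^2] = 157^2 · 76/157 + 0 = 11932. Thus E[τ] = E[X_τ^2] − E[M_τ] = 11932 − 5776 = 6156 = 76(157 − 76) = 6156.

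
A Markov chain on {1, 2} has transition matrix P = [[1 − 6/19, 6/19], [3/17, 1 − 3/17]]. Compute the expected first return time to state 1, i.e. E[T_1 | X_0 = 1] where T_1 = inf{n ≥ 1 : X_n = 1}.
E[T_1 | X_0 = 1] = 1/π_1 = 53/19

For an irreducible recurrent Markov chain with stationary distribution π, E[T_i | X_0 = i] = 1/π_i (Kac's formula). Here π_1 = (3/17)/(6/19 + 3/17) = (3/17)/(159/323) = 19/53, so E[T_1 | X_0 = 1] = 1/π_1 = (6/19 + 3/17)/(3/17) = (159/323)/(3/17) = 53/19.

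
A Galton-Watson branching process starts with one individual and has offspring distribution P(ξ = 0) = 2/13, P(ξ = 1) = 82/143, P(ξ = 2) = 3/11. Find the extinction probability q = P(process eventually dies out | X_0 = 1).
q = 22/39

The pgf is f(s) = 2/13 + 82/143·s + 3/11·s². The extinction probability q is the smallest fixed point of f in [0, 1]. Setting s = f(s):
  3/11·s² + (82/143 − 1)·s + 2/13 = 0
  3/11·s² − (2/13 + 3/11)·s + 2/13 = 0
which factors as (s − 1)·(3/11·s − 2/13) = 0, giving roots s = 1 and s = (2/13)/(3/11) = 22/39.
Mean offspring μ = 82/143 + 2·3/11 = 160/143 > 1 (supercritical), so q < 1. The extinction probability is the smaller root: q = (2/13)/(3/11) = 22/39.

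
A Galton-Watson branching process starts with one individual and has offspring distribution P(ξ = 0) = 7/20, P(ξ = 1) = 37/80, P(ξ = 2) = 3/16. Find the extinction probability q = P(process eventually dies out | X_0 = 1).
q = 1

Mean offspring μ = 0·7/20 + 1·37/80 + 2·3/16 = 67/80 ≤ 1. For μ ≤ 1 with offspring not concentrated at 1, the Galton-Watson process goes extinct almost surely, so q = 1.
(Algebraic check: The pgf is f(s) = 7/20 + 37/80·s + 3/16·s². The extinction probability q is the smallest fixed point of f in [0, 1]. Setting s = f(s):
  3/16·s² + (37/80 − 1)·s + 7/20 = 0
  3/16·s² − (7/20 + 3/16)·s + 7/20 = 0
which factors as (s − 1)·(3/16·s − 7/20) = 0, giving roots s = 1 and s = (7/20)/(3/16) = 28/15. Since 28/15 ≥ 1, the smallest root in [0, 1] is s = 1.)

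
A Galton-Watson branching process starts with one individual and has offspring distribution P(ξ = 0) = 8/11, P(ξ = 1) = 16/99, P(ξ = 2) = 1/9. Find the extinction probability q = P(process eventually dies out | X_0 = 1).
q = 1

Mean offspring μ = 0·8/11 + 1·16/99 + 2·1/9 = 38/99 ≤ 1. For μ ≤ 1 with offspring not concentrated at 1, the Galton-Watson process goes extinct almost surely, so q = 1.
(Algebraic check: The pgf is f(s) = 8/11 + 16/99·s + 1/9·s². The extinction probability q is the smallest fixed point of f in [0, 1]. Setting s = f(s):
  1/9·s² + (16/99 − 1)·s + 8/11 = 0
  1/9·s² − (8/11 + 1/9)·s + 8/11 = 0
which factors as (s − 1)·(1/9·s − 8/11) = 0, giving roots s = 1 and s = (8/11)/(1/9) = 72/11. Since 72/11 ≥ 1, the smallest root in [0, 1] is s = 1.)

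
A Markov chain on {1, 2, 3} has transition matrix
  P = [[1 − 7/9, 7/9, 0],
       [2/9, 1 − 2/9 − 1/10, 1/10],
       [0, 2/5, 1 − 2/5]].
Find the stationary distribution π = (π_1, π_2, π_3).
π = (8/43, 28/43, 7/43)

This is a birth-death chain on three states, which satisfies detailed balance: π_1 · P_{12} = π_2 · P_{21} and π_2 · P_{23} = π_3 · P_{32}.
From π_1 · 7/9 = π_2 · 2/9: π_2/π_1 = (7/9)/(2/9) = 7/2.
From π_2 · 1/10 = π_3 · 2/5: π_3/π_2 = (1/10)/(2/5) = 1/4.
Take π_1 proportional to 1; then unnormalized π = (1, 7/2, 7/8). Normalize by dividing by the sum 43/8:
  π = (8/43, 28/43, 7/43).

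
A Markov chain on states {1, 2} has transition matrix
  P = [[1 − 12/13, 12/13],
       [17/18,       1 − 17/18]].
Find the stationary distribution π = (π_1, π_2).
π_1 = 221/437, π_2 = 216/437

Solve πP = π with π_1 + π_2 = 1. From πP = π: π_1 · (1 − 12/13) + π_2 · 17/18 = π_1 ⇒ π_2 · 17/18 = π_1 · 12/13 ⇒ π_2/π_1 = (12/13)/(17/18) = 216/221. Together with π_1 + π_2 = 1:
  π_1 = (17/18)/(12/13 + 17/18) = (17/18)/(437/234) = 221/437,
  π_2 = (12/13)/(12/13 + 17/18) = (12/13)/(437/234) = 216/437.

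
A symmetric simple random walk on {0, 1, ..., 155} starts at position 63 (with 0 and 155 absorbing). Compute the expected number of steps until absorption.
E[τ | X_0 = 63] = 5796

Let v_k = E[τ | X_0 = k]. Boundary: v_0 = v_155 = 0. Recurrence: v_k = 1 + (v_{k-1} + v_{k+1})/2 for 1 ≤ k ≤ 154. The particular solution to v_k − (v_{k-1} + v_{k+1})/2 = 1 is v_k = −k^2. Adding homogeneous solution A + B k and matching boundaries gives v_k = k (155 − k). Substituting k = 63: v_63 = 63 · 92 = 5796.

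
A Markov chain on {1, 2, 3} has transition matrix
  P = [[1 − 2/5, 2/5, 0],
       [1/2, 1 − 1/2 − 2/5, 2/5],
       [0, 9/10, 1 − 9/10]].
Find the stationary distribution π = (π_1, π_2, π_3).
π = (45/97, 36/97, 16/97)

This is a birth-death chain on three states, which satisfies detailed balance: π_1 · P_{12} = π_2 · P_{21} and π_2 · P_{23} = π_3 · P_{32}.
From π_1 · 2/5 = π_2 · 1/2: π_2/π_1 = (2/5)/(1/2) = 4/5.
From π_2 · 2/5 = π_3 · 9/10: π_3/π_2 = (2/5)/(9/10) = 4/9.
Take π_1 proportional to 1; then unnormalized π = (1, 4/5, 16/45). Normalize by dividing by the sum 97/45:
  π = (45/97, 36/97, 16/97).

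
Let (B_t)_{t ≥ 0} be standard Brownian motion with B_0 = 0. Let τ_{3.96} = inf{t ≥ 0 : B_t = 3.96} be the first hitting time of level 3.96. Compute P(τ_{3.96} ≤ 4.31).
P(τ_{3.96} ≤ 4.31) = 2(1 − Φ(3.96/√4.31)) = 2(1 − Φ(1.9075)) ≈ 0.0565

By the reflection principle for standard BM, P(τ_b ≤ t) = 2 · P(B_t ≥ b). Since B_t ~ N(0, t), P(B_t ≥ 3.96) = 1 − Φ(3.96/√t) = 1 − Φ(3.96/√4.31) = 1 − Φ(1.9075) ≈ 0.02823. Doubling: P(τ_{3.96} ≤ 4.31) ≈ 2 · 0.02823 = 0.05646 ≈ 0.0565.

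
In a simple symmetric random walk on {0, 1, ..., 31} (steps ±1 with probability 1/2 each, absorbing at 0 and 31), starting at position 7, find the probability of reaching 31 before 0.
P(hit 31 before 0) = 7/31

Let u_k = P(hit 31 before 0 | start at k). Then u_0 = 0, u_31 = 1, and u_k = u_{k-1}/2 + u_{k+1}/2 for 1 ≤ k ≤ 30. This harmonic recurrence is solved by u_k = k/31, giving u_7 = 7/31.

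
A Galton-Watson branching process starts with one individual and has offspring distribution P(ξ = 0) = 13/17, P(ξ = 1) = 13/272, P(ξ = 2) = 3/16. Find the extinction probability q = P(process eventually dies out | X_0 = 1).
q = 1

Mean offspring μ = 0·13/17 + 1·13/272 + 2·3/16 = 115/272 ≤ 1. For μ ≤ 1 with offspring not concentrated at 1, the Galton-Watson process goes extinct almost surely, so q = 1.
(Algebraic check: The pgf is f(s) = 13/17 + 13/272·s + 3/16·s². The extinction probability q is the smallest fixed point of f in [0, 1]. Setting s = f(s):
  3/16·s² + (13/272 − 1)·s + 13/17 = 0
  3/16·s² − (13/17 + 3/16)·s + 13/17 = 0
which factors as (s − 1)·(3/16·s − 13/17) = 0, giving roots s = 1 and s = (13/17)/(3/16) = 208/51. Since 208/51 ≥ 1, the smallest root in [0, 1] is s = 1.)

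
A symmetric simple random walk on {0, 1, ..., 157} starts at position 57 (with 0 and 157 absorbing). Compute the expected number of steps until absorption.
E[τ | X_0 = 57] = 5700

Let v_k = E[τ | X_0 = k]. Boundary: v_0 = v_157 = 0. Recurrence: v_k = 1 + (v_{k-1} + v_{k+1})/2 for 1 ≤ k ≤ 156. The particular solution to v_k − (v_{k-1} + v_{k+1})/2 = 1 is v_k = −k^2. Adding homogeneous solution A + B k and matching boundaries gives v_k = k (157 − k). Substituting k = 57: v_57 = 57 · 100 = 5700.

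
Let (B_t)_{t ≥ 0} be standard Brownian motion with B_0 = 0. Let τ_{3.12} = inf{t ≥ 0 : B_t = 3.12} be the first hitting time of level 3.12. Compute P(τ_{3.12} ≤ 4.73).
P(τ_{3.12} ≤ 4.73) = 2(1 − Φ(3.12/√4.73)) = 2(1 − Φ(1.4346)) ≈ 0.1514

By the reflection principle for standard BM, P(τ_b ≤ t) = 2 · P(B_t ≥ b). Since B_t ~ N(0, t), P(B_t ≥ 3.12) = 1 − Φ(3.12/√t) = 1 − Φ(3.12/√4.73) = 1 − Φ(1.4346) ≈ 0.07570. Doubling: P(τ_{3.12} ≤ 4.73) ≈ 2 · 0.07570 = 0.15140 ≈ 0.1514.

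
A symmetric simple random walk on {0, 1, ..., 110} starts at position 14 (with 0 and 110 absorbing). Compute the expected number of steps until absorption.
E[τ | X_0 = 14] = 1344

Let v_k = E[τ | X_0 = k]. Boundary: v_0 = v_110 = 0. Recurrence: v_k = 1 + (v_{k-1} + v_{k+1})/2 for 1 ≤ k ≤ 109. The particular solution to v_k − (v_{k-1} + v_{k+1})/2 = 1 is v_k = −k^2. Adding homogeneous solution A + B k and matching boundaries gives v_k = k (110 − k). Substituting k = 14: v_14 = 14 · 96 = 1344.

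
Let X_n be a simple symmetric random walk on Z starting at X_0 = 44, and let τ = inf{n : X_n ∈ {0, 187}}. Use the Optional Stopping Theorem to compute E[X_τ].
E[X_τ] = 44

X_n is a martingale and τ is a bounded-mean stopping time (indeed τ is finite a.s. with bounded expectation since the walk is in a bounded region). By the OST, E[X_τ] = E[X_0] = 44. Equivalently: E[X_τ] = 187 · P(hit 187 first) + 0 · P(hit 0 first) = 187 · (44/187) = 44.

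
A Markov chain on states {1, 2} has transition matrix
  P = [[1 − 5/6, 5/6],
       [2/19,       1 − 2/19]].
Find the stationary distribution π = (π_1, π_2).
π_1 = 12/107, π_2 = 95/107

Solve πP = π with π_1 + π_2 = 1. From πP = π: π_1 · (1 − 5/6) + π_2 · 2/19 = π_1 ⇒ π_2 · 2/19 = π_1 · 5/6 ⇒ π_2/π_1 = (5/6)/(2/19) = 95/12. Together with π_1 + π_2 = 1:
  π_1 = (2/19)/(5/6 + 2/19) = (2/19)/(107/114) = 12/107,
  π_2 = (5/6)/(5/6 + 2/19) = (5/6)/(107/114) = 95/107.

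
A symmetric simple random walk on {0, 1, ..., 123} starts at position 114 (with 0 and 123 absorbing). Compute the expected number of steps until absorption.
E[τ | X_0 = 114] = 1026

Let v_k = E[τ | X_0 = k]. Boundary: v_0 = v_123 = 0. Recurrence: v_k = 1 + (v_{k-1} + v_{k+1})/2 for 1 ≤ k ≤ 122. The particular solution to v_k − (v_{k-1} + v_{k+1})/2 = 1 is v_k = −k^2. Adding homogeneous solution A + B k and matching boundaries gives v_k = k (123 − k). Substituting k = 114: v_114 = 114 · 9 = 1026.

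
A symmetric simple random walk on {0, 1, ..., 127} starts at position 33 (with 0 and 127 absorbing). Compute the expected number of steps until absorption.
E[τ | X_0 = 33] = 3102

Let v_k = E[τ | X_0 = k]. Boundary: v_0 = v_127 = 0. Recurrence: v_k = 1 + (v_{k-1} + v_{k+1})/2 for 1 ≤ k ≤ 126. The particular solution to v_k − (v_{k-1} + v_{k+1})/2 = 1 is v_k = −k^2. Adding homogeneous solution A + B k and matching boundaries gives v_k = k (127 − k). Substituting k = 33: v_33 = 33 · 94 = 3102.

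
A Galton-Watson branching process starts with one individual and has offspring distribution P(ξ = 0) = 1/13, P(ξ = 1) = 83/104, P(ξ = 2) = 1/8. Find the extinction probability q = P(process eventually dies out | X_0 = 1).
q = 8/13

The pgf is f(s) = 1/13 + 83/104·s + 1/8·s². The extinction probability q is the smallest fixed point of f in [0, 1]. Setting s = f(s):
  1/8·s² + (83/104 − 1)·s + 1/13 = 0
  1/8·s² − (1/13 + 1/8)·s + 1/13 = 0
which factors as (s − 1)·(1/8·s − 1/13) = 0, giving roots s = 1 and s = (1/13)/(1/8) = 8/13.
Mean offspring μ = 83/104 + 2·1/8 = 109/104 > 1 (supercritical), so q < 1. The extinction probability is the smaller root: q = (1/13)/(1/8) = 8/13.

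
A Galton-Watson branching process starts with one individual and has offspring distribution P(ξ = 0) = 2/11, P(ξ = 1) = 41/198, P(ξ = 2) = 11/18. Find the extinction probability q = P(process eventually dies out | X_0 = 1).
q = 36/121

The pgf is f(s) = 2/11 + 41/198·s + 11/18·s². The extinction probability q is the smallest fixed point of f in [0, 1]. Setting s = f(s):
  11/18·s² + (41/198 − 1)·s + 2/11 = 0
  11/18·s² − (2/11 + 11/18)·s + 2/11 = 0
which factors as (s − 1)·(11/18·s − 2/11) = 0, giving roots s = 1 and s = (2/11)/(11/18) = 36/121.
Mean offspring μ = 41/198 + 2·11/18 = 283/198 > 1 (supercritical), so q < 1. The extinction probability is the smaller root: q = (2/11)/(11/18) = 36/121.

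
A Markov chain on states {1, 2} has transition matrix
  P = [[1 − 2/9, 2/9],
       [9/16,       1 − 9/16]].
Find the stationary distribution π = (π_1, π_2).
π_1 = 81/113, π_2 = 32/113

Solve πP = π with π_1 + π_2 = 1. From πP = π: π_1 · (1 − 2/9) + π_2 · 9/16 = π_1 ⇒ π_2 · 9/16 = π_1 · 2/9 ⇒ π_2/π_1 = (2/9)/(9/16) = 32/81. Together with π_1 + π_2 = 1:
  π_1 = (9/16)/(2/9 + 9/16) = (9/16)/(113/144) = 81/113,
  π_2 = (2/9)/(2/9 + 9/16) = (2/9)/(113/144) = 32/113.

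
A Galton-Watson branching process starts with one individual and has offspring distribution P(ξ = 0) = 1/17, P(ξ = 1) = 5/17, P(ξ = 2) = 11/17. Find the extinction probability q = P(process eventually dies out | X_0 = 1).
q = 1/11

The pgf is f(s) = 1/17 + 5/17·s + 11/17·s². The extinction probability q is the smallest fixed point of f in [0, 1]. Setting s = f(s):
  11/17·s² + (5/17 − 1)·s + 1/17 = 0
  11/17·s² − (1/17 + 11/17)·s + 1/17 = 0
which factors as (s − 1)·(11/17·s − 1/17) = 0, giving roots s = 1 and s = (1/17)/(11/17) = 1/11.
Mean offspring μ = 5/17 + 2·11/17 = 27/17 > 1 (supercritical), so q < 1. The extinction probability is the smaller root: q = (1/17)/(11/17) = 1/11.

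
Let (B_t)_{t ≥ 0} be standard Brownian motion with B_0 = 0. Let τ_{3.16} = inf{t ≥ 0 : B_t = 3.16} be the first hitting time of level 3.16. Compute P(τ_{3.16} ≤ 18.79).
P(τ_{3.16} ≤ 18.79) = 2(1 − Φ(3.16/√18.79)) = 2(1 − Φ(0.7290)) ≈ 0.4660

By the reflection principle for standard BM, P(τ_b ≤ t) = 2 · P(B_t ≥ b). Since B_t ~ N(0, t), P(B_t ≥ 3.16) = 1 − Φ(3.16/√t) = 1 − Φ(3.16/√18.79) = 1 − Φ(0.7290) ≈ 0.23300. Doubling: P(τ_{3.16} ≤ 18.79) ≈ 2 · 0.23300 = 0.46600 ≈ 0.4660.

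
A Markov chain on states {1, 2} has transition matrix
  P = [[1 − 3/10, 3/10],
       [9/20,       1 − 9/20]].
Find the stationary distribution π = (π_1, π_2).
π_1 = 3/5, π_2 = 2/5

Solve πP = π with π_1 + π_2 = 1. From πP = π: π_1 · (1 − 3/10) + π_2 · 9/20 = π_1 ⇒ π_2 · 9/20 = π_1 · 3/10 ⇒ π_2/π_1 = (3/10)/(9/20) = 2/3. Together with π_1 + π_2 = 1:
  π_1 = (9/20)/(3/10 + 9/20) = (9/20)/(3/4) = 3/5,
  π_2 = (3/10)/(3/10 + 9/20) = (3/10)/(3/4) = 2/5.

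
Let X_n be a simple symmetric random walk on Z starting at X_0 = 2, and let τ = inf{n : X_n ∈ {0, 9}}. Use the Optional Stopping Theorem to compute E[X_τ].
E[X_τ] = 2

X_n is a martingale and τ is a bounded-mean stopping time (indeed τ is finite a.s. with bounded expectation since the walk is in a bounded region). By the OST, E[X_τ] = E[X_0] = 2. Equivalently: E[X_τ] = 9 · P(hit 9 first) + 0 · P(hit 0 first) = 9 · (2/9) = 2.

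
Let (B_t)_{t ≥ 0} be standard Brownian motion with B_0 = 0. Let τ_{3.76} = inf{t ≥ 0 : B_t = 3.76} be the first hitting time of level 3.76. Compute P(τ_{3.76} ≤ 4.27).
P(τ_{3.76} ≤ 4.27) = 2(1 − Φ(3.76/√4.27)) = 2(1 − Φ(1.8196)) ≈ 0.0688

By the reflection principle for standard BM, P(τ_b ≤ t) = 2 · P(B_t ≥ b). Since B_t ~ N(0, t), P(B_t ≥ 3.76) = 1 − Φ(3.76/√t) = 1 − Φ(3.76/√4.27) = 1 − Φ(1.8196) ≈ 0.03441. Doubling: P(τ_{3.76} ≤ 4.27) ≈ 2 · 0.03441 = 0.06882 ≈ 0.0688.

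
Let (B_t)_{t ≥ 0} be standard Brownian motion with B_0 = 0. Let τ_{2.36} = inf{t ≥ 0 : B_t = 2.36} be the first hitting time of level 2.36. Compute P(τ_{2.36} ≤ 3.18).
P(τ_{2.36} ≤ 3.18) = 2(1 − Φ(2.36/√3.18)) = 2(1 − Φ(1.3234)) ≈ 0.1857

By the reflection principle for standard BM, P(τ_b ≤ t) = 2 · P(B_t ≥ b). Since B_t ~ N(0, t), P(B_t ≥ 2.36) = 1 − Φ(2.36/√t) = 1 − Φ(2.36/√3.18) = 1 − Φ(1.3234) ≈ 0.09285. Doubling: P(τ_{2.36} ≤ 3.18) ≈ 2 · 0.09285 = 0.18570 ≈ 0.1857.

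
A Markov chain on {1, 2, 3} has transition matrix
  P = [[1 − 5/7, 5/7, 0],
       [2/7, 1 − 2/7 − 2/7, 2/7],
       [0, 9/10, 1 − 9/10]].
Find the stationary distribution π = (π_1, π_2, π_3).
π = (126/541, 315/541, 100/541)

This is a birth-death chain on three states, which satisfies detailed balance: π_1 · P_{12} = π_2 · P_{21} and π_2 · P_{23} = π_3 · P_{32}.
From π_1 · 5/7 = π_2 · 2/7: π_2/π_1 = (5/7)/(2/7) = 5/2.
From π_2 · 2/7 = π_3 · 9/10: π_3/π_2 = (2/7)/(9/10) = 20/63.
Take π_1 proportional to 1; then unnormalized π = (1, 5/2, 50/63). Normalize by dividing by the sum 541/126:
  π = (126/541, 315/541, 100/541).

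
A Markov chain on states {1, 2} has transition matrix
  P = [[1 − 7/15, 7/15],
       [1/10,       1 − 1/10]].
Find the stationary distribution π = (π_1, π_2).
π_1 = 3/17, π_2 = 14/17

Solve πP = π with π_1 + π_2 = 1. From πP = π: π_1 · (1 − 7/15) + π_2 · 1/10 = π_1 ⇒ π_2 · 1/10 = π_1 · 7/15 ⇒ π_2/π_1 = (7/15)/(1/10) = 14/3. Together with π_1 + π_2 = 1:
  π_1 = (1/10)/(7/15 + 1/10) = (1/10)/(17/30) = 3/17,
  π_2 = (7/15)/(7/15 + 1/10) = (7/15)/(17/30) = 14/17.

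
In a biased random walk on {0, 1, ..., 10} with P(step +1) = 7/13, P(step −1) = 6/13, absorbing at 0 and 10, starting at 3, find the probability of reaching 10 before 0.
P(hit 10 before 0) = (1 − (6/7)^3) / (1 − (6/7)^10) = 104589961/222009073

Let u_k denote P(reach 10 before 0 | start at k). Boundary: u_0 = 0, u_10 = 1. Recurrence: u_k = 7/13·u_{k+1} + 6/13·u_{k-1} for 1 ≤ k ≤ 9. Try u_k = A + B·r^k with r = q/p = (6/13)/(7/13) = 6/7. Substitution satisfies the recurrence; boundary conditions give:
  u_k = (1 − r^k) / (1 − r^N) = (1 − (6/7)^3) / (1 − (6/7)^10) = 104589961/222009073.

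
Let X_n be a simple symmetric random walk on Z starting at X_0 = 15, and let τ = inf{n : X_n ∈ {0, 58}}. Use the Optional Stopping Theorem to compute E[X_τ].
E[X_τ] = 15

X_n is a martingale and τ is a bounded-mean stopping time (indeed τ is finite a.s. with bounded expectation since the walk is in a bounded region). By the OST, E[X_τ] = E[X_0] = 15. Equivalently: E[X_τ] = 58 · P(hit 58 first) + 0 · P(hit 0 first) = 58 · (15/58) = 15.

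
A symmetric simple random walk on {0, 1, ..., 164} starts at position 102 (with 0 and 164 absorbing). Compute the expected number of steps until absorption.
E[τ | X_0 = 102] = 6324

Let v_k = E[τ | X_0 = k]. Boundary: v_0 = v_164 = 0. Recurrence: v_k = 1 + (v_{k-1} + v_{k+1})/2 for 1 ≤ k ≤ 163. The particular solution to v_k − (v_{k-1} + v_{k+1})/2 = 1 is v_k = −k^2. Adding homogeneous solution A + B k and matching boundaries gives v_k = k (164 − k). Substituting k = 102: v_102 = 102 · 62 = 6324.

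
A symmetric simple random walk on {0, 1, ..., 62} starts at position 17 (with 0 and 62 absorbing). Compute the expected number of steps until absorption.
E[τ | X_0 = 17] = 765

Let v_k = E[τ | X_0 = k]. Boundary: v_0 = v_62 = 0. Recurrence: v_k = 1 + (v_{k-1} + v_{k+1})/2 for 1 ≤ k ≤ 61. The particular solution to v_k − (v_{k-1} + v_{k+1})/2 = 1 is v_k = −k^2. Adding homogeneous solution A + B k and matching boundaries gives v_k = k (62 − k). Substituting k = 17: v_17 = 17 · 45 = 765.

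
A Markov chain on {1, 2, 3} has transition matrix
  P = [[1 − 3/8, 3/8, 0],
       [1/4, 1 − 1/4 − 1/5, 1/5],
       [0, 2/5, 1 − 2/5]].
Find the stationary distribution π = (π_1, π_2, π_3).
π = (4/13, 6/13, 3/13)

This is a birth-death chain on three states, which satisfies detailed balance: π_1 · P_{12} = π_2 · P_{21} and π_2 · P_{23} = π_3 · P_{32}.
From π_1 · 3/8 = π_2 · 1/4: π_2/π_1 = (3/8)/(1/4) = 3/2.
From π_2 · 1/5 = π_3 · 2/5: π_3/π_2 = (1/5)/(2/5) = 1/2.
Take π_1 proportional to 1; then unnormalized π = (1, 3/2, 3/4). Normalize by dividing by the sum 13/4:
  π = (4/13, 6/13, 3/13).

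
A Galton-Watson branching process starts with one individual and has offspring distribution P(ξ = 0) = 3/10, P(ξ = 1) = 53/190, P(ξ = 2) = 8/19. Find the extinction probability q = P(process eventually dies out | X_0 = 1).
q = 57/80

The pgf is f(s) = 3/10 + 53/190·s + 8/19·s². The extinction probability q is the smallest fixed point of f in [0, 1]. Setting s = f(s):
  8/19·s² + (53/190 − 1)·s + 3/10 = 0
  8/19·s² − (3/10 + 8/19)·s + 3/10 = 0
which factors as (s − 1)·(8/19·s − 3/10) = 0, giving roots s = 1 and s = (3/10)/(8/19) = 57/80.
Mean offspring μ = 53/190 + 2·8/19 = 213/190 > 1 (supercritical), so q < 1. The extinction probability is the smaller root: q = (3/10)/(8/19) = 57/80.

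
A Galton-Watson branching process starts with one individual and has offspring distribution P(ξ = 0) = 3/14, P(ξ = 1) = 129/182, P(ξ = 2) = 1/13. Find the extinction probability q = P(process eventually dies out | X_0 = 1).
q = 1

Mean offspring μ = 0·3/14 + 1·129/182 + 2·1/13 = 157/182 ≤ 1. For μ ≤ 1 with offspring not concentrated at 1, the Galton-Watson process goes extinct almost surely, so q = 1.
(Algebraic check: The pgf is f(s) = 3/14 + 129/182·s + 1/13·s². The extinction probability q is the smallest fixed point of f in [0, 1]. Setting s = f(s):
  1/13·s² + (129/182 − 1)·s + 3/14 = 0
  1/13·s² − (3/14 + 1/13)·s + 3/14 = 0
which factors as (s − 1)·(1/13·s − 3/14) = 0, giving roots s = 1 and s = (3/14)/(1/13) = 39/14. Since 39/14 ≥ 1, the smallest root in [0, 1] is s = 1.)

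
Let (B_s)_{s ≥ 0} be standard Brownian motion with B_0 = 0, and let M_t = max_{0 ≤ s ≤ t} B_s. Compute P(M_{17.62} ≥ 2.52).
P(M_{17.62} ≥ 2.52) = 2·P(B_{17.62} ≥ 2.52) = 2(1 − Φ(2.52/√17.62)) ≈ 0.5483

By the reflection principle for Brownian motion, P(M_t ≥ a) = 2 · P(B_t ≥ a) for a ≥ 0. Since B_t ~ N(0, t), P(B_t ≥ 2.52) = 1 − Φ(2.52/√t) = 1 − Φ(2.52/√17.62) = 1 − Φ(0.6003). So
  P(M_{17.62} ≥ 2.52) = 2(1 − Φ(0.6003)) ≈ 0.5483.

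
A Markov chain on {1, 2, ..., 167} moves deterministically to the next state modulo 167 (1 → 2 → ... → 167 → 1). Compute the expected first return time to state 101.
E[T_101 | X_0 = 101] = 167

The chain cycles deterministically, so starting at state 101 it returns in exactly 167 steps. Equivalently, the stationary distribution is uniform π_j = 1/167 for every state j, so by Kac's formula E[T_101] = 1/π_101 = 167.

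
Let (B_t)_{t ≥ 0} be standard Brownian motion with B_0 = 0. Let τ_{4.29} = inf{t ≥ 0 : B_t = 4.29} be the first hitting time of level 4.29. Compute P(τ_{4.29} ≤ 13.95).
P(τ_{4.29} ≤ 13.95) = 2(1 − Φ(4.29/√13.95)) = 2(1 − Φ(1.1486)) ≈ 0.2507

By the reflection principle for standard BM, P(τ_b ≤ t) = 2 · P(B_t ≥ b). Since B_t ~ N(0, t), P(B_t ≥ 4.29) = 1 − Φ(4.29/√t) = 1 − Φ(4.29/√13.95) = 1 − Φ(1.1486) ≈ 0.12536. Doubling: P(τ_{4.29} ≤ 13.95) ≈ 2 · 0.12536 = 0.25072 ≈ 0.2507.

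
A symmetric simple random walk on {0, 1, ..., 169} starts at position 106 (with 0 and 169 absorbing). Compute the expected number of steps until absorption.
E[τ | X_0 = 106] = 6678

Let v_k = E[τ | X_0 = k]. Boundary: v_0 = v_169 = 0. Recurrence: v_k = 1 + (v_{k-1} + v_{k+1})/2 for 1 ≤ k ≤ 168. The particular solution to v_k − (v_{k-1} + v_{k+1})/2 = 1 is v_k = −k^2. Adding homogeneous solution A + B k and matching boundaries gives v_k = k (169 − k). Substituting k = 106: v_106 = 106 · 63 = 6678.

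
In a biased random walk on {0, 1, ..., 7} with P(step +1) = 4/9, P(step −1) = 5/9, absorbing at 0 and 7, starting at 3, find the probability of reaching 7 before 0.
P(hit 7 before 0) = (1 − (5/4)^3) / (1 − (5/4)^7) = 15616/61741

Let u_k denote P(reach 7 before 0 | start at k). Boundary: u_0 = 0, u_7 = 1. Recurrence: u_k = 4/9·u_{k+1} + 5/9·u_{k-1} for 1 ≤ k ≤ 6. Try u_k = A + B·r^k with r = q/p = (5/9)/(4/9) = 5/4. Substitution satisfies the recurrence; boundary conditions give:
  u_k = (1 − r^k) / (1 − r^N) = (1 − (5/4)^3) / (1 − (5/4)^7) = 15616/61741.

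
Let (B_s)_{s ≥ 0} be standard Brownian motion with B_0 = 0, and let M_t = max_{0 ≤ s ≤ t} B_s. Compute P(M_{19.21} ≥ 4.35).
P(M_{19.21} ≥ 4.35) = 2·P(B_{19.21} ≥ 4.35) = 2(1 − Φ(4.35/√19.21)) ≈ 0.3210

By the reflection principle for Brownian motion, P(M_t ≥ a) = 2 · P(B_t ≥ a) for a ≥ 0. Since B_t ~ N(0, t), P(B_t ≥ 4.35) = 1 − Φ(4.35/√t) = 1 − Φ(4.35/√19.21) = 1 − Φ(0.9925). So
  P(M_{19.21} ≥ 4.35) = 2(1 − Φ(0.9925)) ≈ 0.3210.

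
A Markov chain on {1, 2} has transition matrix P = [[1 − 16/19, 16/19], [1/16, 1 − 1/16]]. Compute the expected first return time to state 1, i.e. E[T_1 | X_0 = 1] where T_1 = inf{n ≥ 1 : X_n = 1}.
E[T_1 | X_0 = 1] = 1/π_1 = 275/19

For an irreducible recurrent Markov chain with stationary distribution π, E[T_i | X_0 = i] = 1/π_i (Kac's formula). Here π_1 = (1/16)/(16/19 + 1/16) = (1/16)/(275/304) = 19/275, so E[T_1 | X_0 = 1] = 1/π_1 = (16/19 + 1/16)/(1/16) = (275/304)/(1/16) = 275/19.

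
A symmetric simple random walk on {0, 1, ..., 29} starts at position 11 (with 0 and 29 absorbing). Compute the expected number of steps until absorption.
E[τ | X_0 = 11] = 198

Let v_k = E[τ | X_0 = k]. Boundary: v_0 = v_29 = 0. Recurrence: v_k = 1 + (v_{k-1} + v_{k+1})/2 for 1 ≤ k ≤ 28. The particular solution to v_k − (v_{k-1} + v_{k+1})/2 = 1 is v_k = −k^2. Adding homogeneous solution A + B k and matching boundaries gives v_k = k (29 − k). Substituting k = 11: v_11 = 11 · 18 = 198.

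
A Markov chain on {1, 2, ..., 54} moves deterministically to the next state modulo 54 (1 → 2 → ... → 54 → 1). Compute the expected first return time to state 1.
E[T_1 | X_0 = 1] = 54

The chain cycles deterministically, so starting at state 1 it returns in exactly 54 steps. Equivalently, the stationary distribution is uniform π_j = 1/54 for every state j, so by Kac's formula E[T_1] = 1/π_1 = 54.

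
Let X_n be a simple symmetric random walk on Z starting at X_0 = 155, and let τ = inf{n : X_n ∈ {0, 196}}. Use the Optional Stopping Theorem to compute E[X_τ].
E[X_τ] = 155

X_n is a martingale and τ is a bounded-mean stopping time (indeed τ is finite a.s. with bounded expectation since the walk is in a bounded region). By the OST, E[X_τ] = E[X_0] = 155. Equivalently: E[X_τ] = 196 · P(hit 196 first) + 0 · P(hit 0 first) = 196 · (155/196) = 155.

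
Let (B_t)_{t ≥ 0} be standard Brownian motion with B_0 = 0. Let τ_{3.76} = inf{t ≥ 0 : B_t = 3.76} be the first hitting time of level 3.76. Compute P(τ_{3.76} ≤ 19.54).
P(τ_{3.76} ≤ 19.54) = 2(1 − Φ(3.76/√19.54)) = 2(1 − Φ(0.8506)) ≈ 0.3950

By the reflection principle for standard BM, P(τ_b ≤ t) = 2 · P(B_t ≥ b). Since B_t ~ N(0, t), P(B_t ≥ 3.76) = 1 − Φ(3.76/√t) = 1 − Φ(3.76/√19.54) = 1 − Φ(0.8506) ≈ 0.19750. Doubling: P(τ_{3.76} ≤ 19.54) ≈ 2 · 0.19750 = 0.39500 ≈ 0.3950.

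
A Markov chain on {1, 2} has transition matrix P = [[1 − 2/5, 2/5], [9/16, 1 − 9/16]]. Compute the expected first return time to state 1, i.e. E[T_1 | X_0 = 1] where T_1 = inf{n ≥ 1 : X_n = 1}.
E[T_1 | X_0 = 1] = 1/π_1 = 77/45

For an irreducible recurrent Markov chain with stationary distribution π, E[T_i | X_0 = i] = 1/π_i (Kac's formula). Here π_1 = (9/16)/(2/5 + 9/16) = (9/16)/(77/80) = 45/77, so E[T_1 | X_0 = 1] = 1/π_1 = (2/5 + 9/16)/(9/16) = (77/80)/(9/16) = 77/45.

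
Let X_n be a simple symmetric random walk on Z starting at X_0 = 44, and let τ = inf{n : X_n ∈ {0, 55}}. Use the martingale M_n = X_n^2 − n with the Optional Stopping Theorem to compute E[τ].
E[τ] = 484

M_n = X_n^2 − n is a martingale (since E[X_{n+1}^2 | F_n] = X_n^2 + 1). By OST (τ has finite mean in a bounded region), E[M_τ] = E[M_0] = X_0^2 − 0 = 44^2 = 1936. Also E[M_τ] = E[X_τ^2] − E[τ]. The walk exits at 0 or 55, with P(hit 55 first) = 44/55, so E[X_τ^2] = 55^2 · 44/55 + 0 = 2420. Thus E[τ] = E[X_τ^2] − E[M_τ] = 2420 − 1936 = 484 = 44(55 − 44) = 484.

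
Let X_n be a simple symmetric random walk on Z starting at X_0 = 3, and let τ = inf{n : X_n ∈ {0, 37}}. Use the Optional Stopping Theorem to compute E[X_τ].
E[X_τ] = 3

X_n is a martingale and τ is a bounded-mean stopping time (indeed τ is finite a.s. with bounded expectation since the walk is in a bounded region). By the OST, E[X_τ] = E[X_0] = 3. Equivalently: E[X_τ] = 37 · P(hit 37 first) + 0 · P(hit 0 first) = 37 · (3/37) = 3.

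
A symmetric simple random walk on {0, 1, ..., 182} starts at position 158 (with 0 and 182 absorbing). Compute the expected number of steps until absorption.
E[τ | X_0 = 158] = 3792

Let v_k = E[τ | X_0 = k]. Boundary: v_0 = v_182 = 0. Recurrence: v_k = 1 + (v_{k-1} + v_{k+1})/2 for 1 ≤ k ≤ 181. The particular solution to v_k − (v_{k-1} + v_{k+1})/2 = 1 is v_k = −k^2. Adding homogeneous solution A + B k and matching boundaries gives v_k = k (182 − k). Substituting k = 158: v_158 = 158 · 24 = 3792.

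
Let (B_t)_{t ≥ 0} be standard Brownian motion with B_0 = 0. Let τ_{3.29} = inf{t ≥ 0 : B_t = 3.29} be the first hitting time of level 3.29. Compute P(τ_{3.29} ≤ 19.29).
P(τ_{3.29} ≤ 19.29) = 2(1 − Φ(3.29/√19.29)) = 2(1 − Φ(0.7491)) ≈ 0.4538

By the reflection principle for standard BM, P(τ_b ≤ t) = 2 · P(B_t ≥ b). Since B_t ~ N(0, t), P(B_t ≥ 3.29) = 1 − Φ(3.29/√t) = 1 − Φ(3.29/√19.29) = 1 − Φ(0.7491) ≈ 0.22690. Doubling: P(τ_{3.29} ≤ 19.29) ≈ 2 · 0.22690 = 0.45380 ≈ 0.4538.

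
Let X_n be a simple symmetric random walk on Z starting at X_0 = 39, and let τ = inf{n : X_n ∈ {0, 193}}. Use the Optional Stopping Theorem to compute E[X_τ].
E[X_τ] = 39

X_n is a martingale and τ is a bounded-mean stopping time (indeed τ is finite a.s. with bounded expectation since the walk is in a bounded region). By the OST, E[X_τ] = E[X_0] = 39. Equivalently: E[X_τ] = 193 · P(hit 193 first) + 0 · P(hit 0 first) = 193 · (39/193) = 39.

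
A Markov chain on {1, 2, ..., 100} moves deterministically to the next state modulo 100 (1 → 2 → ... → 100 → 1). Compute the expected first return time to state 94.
E[T_94 | X_0 = 94] = 100

The chain cycles deterministically, so starting at state 94 it returns in exactly 100 steps. Equivalently, the stationary distribution is uniform π_j = 1/100 for every state j, so by Kac's formula E[T_94] = 1/π_94 = 100.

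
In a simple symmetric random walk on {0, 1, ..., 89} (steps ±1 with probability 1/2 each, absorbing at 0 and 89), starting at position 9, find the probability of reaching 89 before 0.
P(hit 89 before 0) = 9/89

Let u_k = P(hit 89 before 0 | start at k). Then u_0 = 0, u_89 = 1, and u_k = u_{k-1}/2 + u_{k+1}/2 for 1 ≤ k ≤ 88. This harmonic recurrence is solved by u_k = k/89, giving u_9 = 9/89.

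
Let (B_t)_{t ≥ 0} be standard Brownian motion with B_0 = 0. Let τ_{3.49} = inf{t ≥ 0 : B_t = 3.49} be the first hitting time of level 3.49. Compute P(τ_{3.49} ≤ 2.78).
P(τ_{3.49} ≤ 2.78) = 2(1 − Φ(3.49/√2.78)) = 2(1 − Φ(2.0932)) ≈ 0.0363

By the reflection principle for standard BM, P(τ_b ≤ t) = 2 · P(B_t ≥ b). Since B_t ~ N(0, t), P(B_t ≥ 3.49) = 1 − Φ(3.49/√t) = 1 − Φ(3.49/√2.78) = 1 − Φ(2.0932) ≈ 0.01817. Doubling: P(τ_{3.49} ≤ 2.78) ≈ 2 · 0.01817 = 0.03634 ≈ 0.0363.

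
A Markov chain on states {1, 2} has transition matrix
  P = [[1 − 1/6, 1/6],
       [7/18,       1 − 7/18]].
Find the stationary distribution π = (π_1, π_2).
π_1 = 7/10, π_2 = 3/10

Solve πP = π with π_1 + π_2 = 1. From πP = π: π_1 · (1 − 1/6) + π_2 · 7/18 = π_1 ⇒ π_2 · 7/18 = π_1 · 1/6 ⇒ π_2/π_1 = (1/6)/(7/18) = 3/7. Together with π_1 + π_2 = 1:
  π_1 = (7/18)/(1/6 + 7/18) = (7/18)/(5/9) = 7/10,
  π_2 = (1/6)/(1/6 + 7/18) = (1/6)/(5/9) = 3/10.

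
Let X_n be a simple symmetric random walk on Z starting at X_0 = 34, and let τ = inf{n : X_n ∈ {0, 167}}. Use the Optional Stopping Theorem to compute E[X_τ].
E[X_τ] = 34

X_n is a martingale and τ is a bounded-mean stopping time (indeed τ is finite a.s. with bounded expectation since the walk is in a bounded region). By the OST, E[X_τ] = E[X_0] = 34. Equivalently: E[X_τ] = 167 · P(hit 167 first) + 0 · P(hit 0 first) = 167 · (34/167) = 34.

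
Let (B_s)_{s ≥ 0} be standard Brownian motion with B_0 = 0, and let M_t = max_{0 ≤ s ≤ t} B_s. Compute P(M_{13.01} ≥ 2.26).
P(M_{13.01} ≥ 2.26) = 2·P(B_{13.01} ≥ 2.26) = 2(1 − Φ(2.26/√13.01)) ≈ 0.5309

By the reflection principle for Brownian motion, P(M_t ≥ a) = 2 · P(B_t ≥ a) for a ≥ 0. Since B_t ~ N(0, t), P(B_t ≥ 2.26) = 1 − Φ(2.26/√t) = 1 − Φ(2.26/√13.01) = 1 − Φ(0.6266). So
  P(M_{13.01} ≥ 2.26) = 2(1 − Φ(0.6266)) ≈ 0.5309.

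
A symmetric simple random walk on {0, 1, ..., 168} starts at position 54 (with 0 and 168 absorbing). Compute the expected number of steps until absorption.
E[τ | X_0 = 54] = 6156

Let v_k = E[τ | X_0 = k]. Boundary: v_0 = v_168 = 0. Recurrence: v_k = 1 + (v_{k-1} + v_{k+1})/2 for 1 ≤ k ≤ 167. The particular solution to v_k − (v_{k-1} + v_{k+1})/2 = 1 is v_k = −k^2. Adding homogeneous solution A + B k and matching boundaries gives v_k = k (168 − k). Substituting k = 54: v_54 = 54 · 114 = 6156.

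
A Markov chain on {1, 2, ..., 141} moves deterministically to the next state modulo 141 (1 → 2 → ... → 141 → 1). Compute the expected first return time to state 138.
E[T_138 | X_0 = 138] = 141

The chain cycles deterministically, so starting at state 138 it returns in exactly 141 steps. Equivalently, the stationary distribution is uniform π_j = 1/141 for every state j, so by Kac's formula E[T_138] = 1/π_138 = 141.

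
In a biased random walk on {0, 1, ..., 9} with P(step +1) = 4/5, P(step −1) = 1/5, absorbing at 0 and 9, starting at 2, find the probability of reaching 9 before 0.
P(hit 9 before 0) = (1 − (1/4)^2) / (1 − (1/4)^9) = 81920/87381

Let u_k denote P(reach 9 before 0 | start at k). Boundary: u_0 = 0, u_9 = 1. Recurrence: u_k = 4/5·u_{k+1} + 1/5·u_{k-1} for 1 ≤ k ≤ 8. Try u_k = A + B·r^k with r = q/p = (1/5)/(4/5) = 1/4. Substitution satisfies the recurrence; boundary conditions give:
  u_k = (1 − r^k) / (1 − r^N) = (1 − (1/4)^2) / (1 − (1/4)^9) = 81920/87381.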